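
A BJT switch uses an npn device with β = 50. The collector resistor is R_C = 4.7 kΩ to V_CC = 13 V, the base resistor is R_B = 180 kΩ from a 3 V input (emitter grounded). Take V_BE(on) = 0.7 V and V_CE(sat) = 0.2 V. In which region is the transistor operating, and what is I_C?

active; I_C ≈ 0.64 mA

Assume active. Base-emitter loop: I_B = (V_BB − V_BE)/R_B = (3 − 0.7)/180 = 0.0128 mA.
I_C = β·I_B = 50×0.0128 = 0.639 mA.
V_CE = V_CC − I_C·R_C = 13 − 0.639×4.7 = 10 V > V_CE(sat), so the active-region assumption holds.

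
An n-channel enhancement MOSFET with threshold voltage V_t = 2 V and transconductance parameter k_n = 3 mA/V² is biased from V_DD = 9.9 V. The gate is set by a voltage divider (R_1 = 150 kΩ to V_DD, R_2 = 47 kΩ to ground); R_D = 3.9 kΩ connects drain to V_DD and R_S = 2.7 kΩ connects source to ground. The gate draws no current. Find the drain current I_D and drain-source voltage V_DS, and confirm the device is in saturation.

V_G = V_DD·R_2/(R_1+R_2) = 9.9×47/197 = 2.36 V.
Assume saturation: I_D = (k_n/2)(V_GS − V_t)² with V_GS = V_G − I_D·R_S = 2.36 − 2.7·I_D.
Substituting gives 10.9·I_D² − 3.93·I_D + 0.196 = 0, with roots I_D = 0.06 or 0.3 mA.
The root I_D = 0.3 mA gives V_GS = 1.55 V ≤ V_t, so take I_D = 0.06 mA.
Then V_GS = 2.2 V and V_DS = V_DD − I_D(R_D+R_S) = 9.9 − 0.06×6.6 = 9.5 V.
Saturation requires V_DS ≥ V_GS − V_t = 0.2 V; 9.5 ≥ 0.2 ✓.

I_D ≈ 0.06 mA, V_DS ≈ 9.5 V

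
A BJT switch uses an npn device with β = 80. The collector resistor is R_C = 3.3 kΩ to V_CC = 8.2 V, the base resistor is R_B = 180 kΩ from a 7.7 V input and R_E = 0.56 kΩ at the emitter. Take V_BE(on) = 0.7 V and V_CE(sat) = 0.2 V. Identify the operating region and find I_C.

Assume active: I_B = (7.7 − 0.7)/(180 + 81×0.56) = 0.0311 mA, I_C = β·I_B = 2.48 mA.
Then V_CE = 8.2 − 2.48×3.3 − 2.52×0.56 = -1.41 V < 0.2 V — the active assumption fails.
Re-solve with V_CE = 0.2 V. KCL at the emitter: V_E/R_E = (V_BB−0.7−V_E)/R_B + (V_CC−0.2−V_E)/R_C, giving V_E = 1.18 V.
I_C = (V_CC − 0.2 − V_E)/R_C = (8 − 1.18)/3.3 = 2.07 mA.
Check: I_B = (7 − 1.18)/180 = 0.0324 mA, and β·I_B = 2.59 mA > I_C, confirming saturation.

saturation; I_C ≈ 2.1 mA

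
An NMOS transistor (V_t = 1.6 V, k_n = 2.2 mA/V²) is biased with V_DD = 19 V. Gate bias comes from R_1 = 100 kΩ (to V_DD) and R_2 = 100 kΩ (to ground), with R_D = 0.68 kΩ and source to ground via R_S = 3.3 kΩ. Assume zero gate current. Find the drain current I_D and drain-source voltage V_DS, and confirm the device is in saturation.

I_D ≈ 2 mA, V_DS ≈ 11 V

V_G = V_DD·R_2/(R_1+R_2) = 19×100/200 = 9.5 V.
Assume saturation: I_D = (k_n/2)(V_GS − V_t)² with V_GS = V_G − I_D·R_S = 9.5 − 3.3·I_D.
Substituting gives 12·I_D² − 58.4·I_D + 68.7 = 0, with roots I_D = 1.99 or 2.88 mA.
The root I_D = 2.88 mA gives V_GS = -0.0194 V ≤ V_t, so take I_D = 1.99 mA.
Then V_GS = 2.94 V and V_DS = V_DD − I_D(R_D+R_S) = 19 − 1.99×3.98 = 11.1 V.
Saturation requires V_DS ≥ V_GS − V_t = 1.34 V; 11.1 ≥ 1.34 ✓.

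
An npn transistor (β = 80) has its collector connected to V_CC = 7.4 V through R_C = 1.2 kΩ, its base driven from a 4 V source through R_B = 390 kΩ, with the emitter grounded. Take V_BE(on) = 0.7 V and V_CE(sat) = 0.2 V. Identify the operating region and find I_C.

Assume active. Base-emitter loop: I_B = (V_BB − V_BE)/R_B = (4 − 0.7)/390 = 0.00846 mA.
I_C = β·I_B = 80×0.00846 = 0.677 mA.
V_CE = V_CC − I_C·R_C = 7.4 − 0.677×1.2 = 6.59 V > V_CE(sat), so the active-region assumption holds.

active; I_C ≈ 0.68 mA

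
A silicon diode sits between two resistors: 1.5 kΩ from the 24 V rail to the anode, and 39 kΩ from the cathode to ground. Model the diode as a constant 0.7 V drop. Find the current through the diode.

The two resistors are in series with the diode, so KVL gives 24 = I·1.5 + 0.7 + I·39.
I = (24 − 0.7) / (1.5 + 39) kΩ = 23.3 / 40.5 = 0.575 mA.

I ≈ 0.58 mA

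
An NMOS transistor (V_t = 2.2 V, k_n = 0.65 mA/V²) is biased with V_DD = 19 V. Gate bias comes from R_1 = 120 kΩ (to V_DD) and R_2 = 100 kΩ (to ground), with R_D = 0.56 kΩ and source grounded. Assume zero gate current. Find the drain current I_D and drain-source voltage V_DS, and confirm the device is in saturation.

I_D ≈ 13 mA, V_DS ≈ 11 V

V_G = V_DD·R_2/(R_1+R_2) = 19×100/220 = 8.64 V. With the source grounded, V_GS = V_G = 8.64 V.
Assume saturation: I_D = (k_n/2)(V_GS − V_t)² = (0.65/2)×(8.64 − 2.2)² = 0.325×6.44² = 13.5 mA.
V_DS = V_DD − I_D·R_D = 19 − 13.5×0.56 = 11.5 V.
Saturation requires V_DS ≥ V_GS − V_t = 6.44 V; 11.5 ≥ 6.44 ✓.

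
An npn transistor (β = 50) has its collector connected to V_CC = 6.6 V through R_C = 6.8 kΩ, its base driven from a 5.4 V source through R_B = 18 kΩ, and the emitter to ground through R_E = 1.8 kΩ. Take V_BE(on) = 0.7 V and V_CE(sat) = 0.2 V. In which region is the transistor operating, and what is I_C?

saturation; I_C ≈ 0.71 mA

Assume active: I_B = (5.4 − 0.7)/(18 + 51×1.8) = 0.0428 mA, I_C = β·I_B = 2.14 mA.
Then V_CE = 6.6 − 2.14×6.8 − 2.18×1.8 = -11.9 V < 0.2 V — the active assumption fails.
Re-solve with V_CE = 0.2 V. KCL at the emitter: V_E/R_E = (V_BB−0.7−V_E)/R_B + (V_CC−0.2−V_E)/R_C, giving V_E = 1.59 V.
I_C = (V_CC − 0.2 − V_E)/R_C = (6.4 − 1.59)/6.8 = 0.708 mA.
Check: I_B = (4.7 − 1.59)/18 = 0.173 mA, and β·I_B = 8.65 mA > I_C, confirming saturation.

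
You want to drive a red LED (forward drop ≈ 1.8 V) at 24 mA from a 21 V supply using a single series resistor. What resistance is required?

R ≈ 0.8 kΩ

The resistor drops V_S − V_D = 21 − 1.8 = 19.2 V at 24 mA.
R = 19.2 V / 24 mA = 0.8 kΩ.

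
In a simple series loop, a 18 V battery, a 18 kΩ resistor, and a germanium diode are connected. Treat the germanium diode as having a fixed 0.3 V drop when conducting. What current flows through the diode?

I ≈ 0.98 mA

KVL around the loop: 18 = V_D + I·R = 0.3 + I × 18 kΩ.
So I = (18 − 0.3) / 18 kΩ = 17.7 / 18 = 0.983 mA.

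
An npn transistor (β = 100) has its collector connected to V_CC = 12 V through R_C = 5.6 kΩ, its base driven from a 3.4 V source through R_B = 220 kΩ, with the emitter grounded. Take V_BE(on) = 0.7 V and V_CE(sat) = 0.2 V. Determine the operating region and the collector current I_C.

active; I_C ≈ 1.2 mA

Assume active. Base-emitter loop: I_B = (V_BB − V_BE)/R_B = (3.4 − 0.7)/220 = 0.0123 mA.
I_C = β·I_B = 100×0.0123 = 1.23 mA.
V_CE = V_CC − I_C·R_C = 12 − 1.23×5.6 = 5.13 V > V_CE(sat), so the active-region assumption holds.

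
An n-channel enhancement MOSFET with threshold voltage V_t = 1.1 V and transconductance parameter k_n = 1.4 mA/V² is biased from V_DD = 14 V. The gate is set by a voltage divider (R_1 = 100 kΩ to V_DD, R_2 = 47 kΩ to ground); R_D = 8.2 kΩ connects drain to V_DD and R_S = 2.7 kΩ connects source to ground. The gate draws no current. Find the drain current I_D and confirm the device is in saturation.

V_G = V_DD·R_2/(R_1+R_2) = 14×47/147 = 4.48 V.
Assume saturation: I_D = (k_n/2)(V_GS − V_t)² with V_GS = V_G − I_D·R_S = 4.48 − 2.7·I_D.
Substituting gives 5.1·I_D² − 13.8·I_D + 7.98 = 0, with roots I_D = 0.844 or 1.85 mA.
The root I_D = 1.85 mA gives V_GS = -0.527 V ≤ V_t, so take I_D = 0.844 mA.
Then V_GS = 2.2 V and V_DS = V_DD − I_D(R_D+R_S) = 14 − 0.844×10.9 = 4.8 V.
Saturation requires V_DS ≥ V_GS − V_t = 1.1 V; 4.8 ≥ 1.1 ✓.

I_D ≈ 0.84 mA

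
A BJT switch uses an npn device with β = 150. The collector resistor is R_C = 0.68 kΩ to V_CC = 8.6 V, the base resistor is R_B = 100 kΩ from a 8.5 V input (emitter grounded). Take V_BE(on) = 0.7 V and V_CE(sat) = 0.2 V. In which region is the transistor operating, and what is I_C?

Assume active. Base-emitter loop: I_B = (V_BB − V_BE)/R_B = (8.5 − 0.7)/100 = 0.078 mA.
I_C = β·I_B = 150×0.078 = 11.7 mA.
V_CE = V_CC − I_C·R_C = 8.6 − 11.7×0.68 = 0.644 V > V_CE(sat), so the active-region assumption holds.

active; I_C ≈ 12 mA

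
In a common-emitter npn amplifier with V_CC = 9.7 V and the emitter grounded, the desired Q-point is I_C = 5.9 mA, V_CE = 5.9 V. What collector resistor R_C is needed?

Collector loop: V_CC = I_C·R_C + V_CE.
R_C = (V_CC − V_CE)/I_C = (9.7 − 5.9)/5.9 = 0.644 kΩ.

R_C ≈ 0.64 kΩ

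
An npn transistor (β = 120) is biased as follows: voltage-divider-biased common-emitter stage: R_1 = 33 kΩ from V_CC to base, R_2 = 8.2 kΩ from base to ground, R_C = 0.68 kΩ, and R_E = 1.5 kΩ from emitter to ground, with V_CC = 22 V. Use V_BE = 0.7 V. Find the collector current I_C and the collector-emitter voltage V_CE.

I_C ≈ 2.3 mA, V_CE ≈ 17 V

Thevenize the base divider: V_Th = V_CC·R_2/(R_1+R_2) = 22×8.2/41.2 = 4.38 V, R_Th = R_1‖R_2 = 6.57 kΩ.
Base-emitter loop: V_Th = I_B·R_Th + V_BE + (β+1)I_B·R_E, so I_B = (4.38 − 0.7) / (6.57 + 121×1.5) = 0.0196 mA.
I_C = β·I_B = 120×0.0196 = 2.35 mA, and I_E = (β+1)I_B = 2.37 mA.
V_CE = V_CC − I_C·R_C − I_E·R_E = 22 − 2.35×0.68 − 2.37×1.5 = 16.9 V.
V_CE = 16.9 V > 0.2 V confirms active-region operation.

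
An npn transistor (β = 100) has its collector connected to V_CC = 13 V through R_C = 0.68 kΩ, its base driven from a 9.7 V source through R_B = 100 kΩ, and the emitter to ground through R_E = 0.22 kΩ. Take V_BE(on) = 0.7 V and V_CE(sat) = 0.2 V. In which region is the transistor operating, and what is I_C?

active; I_C ≈ 7.4 mA

Assume active. Base-emitter loop: I_B = (V_BB − V_BE)/(R_B + (β+1)R_E) = (9.7 − 0.7)/(100 + 101×0.22) = 0.0736 mA.
I_C = β·I_B = 100×0.0736 = 7.36 mA.
V_CE = V_CC − I_C·R_C − I_E·R_E = 13 − 7.36×0.68 − 7.44×0.22 = 6.36 V > V_CE(sat), so the active-region assumption holds.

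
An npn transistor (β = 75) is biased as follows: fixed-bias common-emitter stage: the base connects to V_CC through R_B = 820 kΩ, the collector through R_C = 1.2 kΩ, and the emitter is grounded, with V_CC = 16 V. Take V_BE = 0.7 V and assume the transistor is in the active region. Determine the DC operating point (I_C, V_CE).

I_C ≈ 1.4 mA, V_CE ≈ 14 V

Base loop: V_CC = I_B·R_B + V_BE, so I_B = (16 − 0.7)/820 kΩ = 0.0187 mA.
In the active region I_C = β·I_B = 75 × 0.0187 = 1.4 mA.
Collector loop: V_CE = V_CC − I_C·R_C = 16 − 1.4×1.2 = 14.3 V.
Since V_CE = 14.3 V > V_CE(sat) ≈ 0.2 V, the transistor is in the active region as assumed.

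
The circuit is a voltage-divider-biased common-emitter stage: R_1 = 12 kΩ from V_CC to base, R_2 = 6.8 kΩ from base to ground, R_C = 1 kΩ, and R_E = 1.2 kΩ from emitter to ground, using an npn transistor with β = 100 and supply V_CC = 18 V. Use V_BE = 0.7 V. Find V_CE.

V_CE ≈ 7.8 V

Thevenize the base divider: V_Th = V_CC·R_2/(R_1+R_2) = 18×6.8/18.8 = 6.51 V, R_Th = R_1‖R_2 = 4.34 kΩ.
Base-emitter loop: V_Th = I_B·R_Th + V_BE + (β+1)I_B·R_E, so I_B = (6.51 − 0.7) / (4.34 + 101×1.2) = 0.0463 mA.
I_C = β·I_B = 100×0.0463 = 4.63 mA, and I_E = (β+1)I_B = 4.67 mA.
V_CE = V_CC − I_C·R_C − I_E·R_E = 18 − 4.63×1 − 4.67×1.2 = 7.76 V.
V_CE = 7.76 V > 0.2 V confirms active-region operation.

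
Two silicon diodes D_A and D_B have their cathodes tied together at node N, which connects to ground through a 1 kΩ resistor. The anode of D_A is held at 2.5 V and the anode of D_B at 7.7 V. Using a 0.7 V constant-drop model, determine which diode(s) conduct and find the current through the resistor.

Assume both conduct. Then node N would need to be at both 2.5−0.7 = 1.8 V and 7.7−0.7 = 7 V, which is impossible.
Assume only D_B conducts: V_N = 7.7 − 0.7 = 7 V, so I_R = 7/1 = 7 mA.
Check D_A: its anode-to-cathode voltage is 2.5 − 7 = -4.5 V < 0.7 V, so it is off. The assumption is consistent.

Only D_B conducts; I_R ≈ 7 mA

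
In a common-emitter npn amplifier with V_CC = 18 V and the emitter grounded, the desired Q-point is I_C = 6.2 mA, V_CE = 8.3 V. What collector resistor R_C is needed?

R_C ≈ 1.6 kΩ

Collector loop: V_CC = I_C·R_C + V_CE.
R_C = (V_CC − V_CE)/I_C = (18 − 8.3)/6.2 = 1.56 kΩ.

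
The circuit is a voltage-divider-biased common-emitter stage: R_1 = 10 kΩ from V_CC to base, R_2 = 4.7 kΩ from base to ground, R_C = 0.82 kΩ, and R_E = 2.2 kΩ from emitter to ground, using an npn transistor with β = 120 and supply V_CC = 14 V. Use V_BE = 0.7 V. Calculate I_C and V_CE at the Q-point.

I_C ≈ 1.7 mA, V_CE ≈ 8.9 V

Thevenize the base divider: V_Th = V_CC·R_2/(R_1+R_2) = 14×4.7/14.7 = 4.48 V, R_Th = R_1‖R_2 = 3.2 kΩ.
Base-emitter loop: V_Th = I_B·R_Th + V_BE + (β+1)I_B·R_E, so I_B = (4.48 − 0.7) / (3.2 + 121×2.2) = 0.014 mA.
I_C = β·I_B = 120×0.014 = 1.68 mA, and I_E = (β+1)I_B = 1.7 mA.
V_CE = V_CC − I_C·R_C − I_E·R_E = 14 − 1.68×0.82 − 1.7×2.2 = 8.89 V.
V_CE = 8.89 V > 0.2 V confirms active-region operation.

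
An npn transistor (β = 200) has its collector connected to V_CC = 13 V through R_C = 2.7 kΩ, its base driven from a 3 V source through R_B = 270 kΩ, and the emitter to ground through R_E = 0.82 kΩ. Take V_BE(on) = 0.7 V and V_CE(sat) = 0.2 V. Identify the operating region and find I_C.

active; I_C ≈ 1.1 mA

Assume active. Base-emitter loop: I_B = (V_BB − V_BE)/(R_B + (β+1)R_E) = (3 − 0.7)/(270 + 201×0.82) = 0.00529 mA.
I_C = β·I_B = 200×0.00529 = 1.06 mA.
V_CE = V_CC − I_C·R_C − I_E·R_E = 13 − 1.06×2.7 − 1.06×0.82 = 9.27 V > V_CE(sat), so the active-region assumption holds.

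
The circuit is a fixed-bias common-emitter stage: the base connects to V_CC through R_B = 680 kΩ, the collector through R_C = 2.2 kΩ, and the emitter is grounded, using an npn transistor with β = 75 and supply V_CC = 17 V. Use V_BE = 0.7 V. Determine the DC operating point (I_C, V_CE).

Base loop: V_CC = I_B·R_B + V_BE, so I_B = (17 − 0.7)/680 kΩ = 0.024 mA.
In the active region I_C = β·I_B = 75 × 0.024 = 1.8 mA.
Collector loop: V_CE = V_CC − I_C·R_C = 17 − 1.8×2.2 = 13 V.
Since V_CE = 13 V > V_CE(sat) ≈ 0.2 V, the transistor is in the active region as assumed.

I_C ≈ 1.8 mA, V_CE ≈ 13 V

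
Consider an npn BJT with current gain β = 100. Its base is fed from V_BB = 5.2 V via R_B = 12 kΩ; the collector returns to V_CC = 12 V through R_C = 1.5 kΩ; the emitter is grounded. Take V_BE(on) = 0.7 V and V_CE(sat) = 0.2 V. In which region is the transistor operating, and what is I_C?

saturation; I_C ≈ 7.9 mA

Assume active: I_B = (5.2 − 0.7)/12 = 0.375 mA, giving I_C = β·I_B = 37.5 mA.
But then V_CE = 12 − 37.5×1.5 = -44.2 V < V_CE(sat) = 0.2 V — impossible in the active region.
So the transistor is saturated. With V_CE = 0.2 V, I_C = (V_CC − 0.2)/R_C = 11.8/1.5 = 7.87 mA.
Check: β·I_B = 37.5 mA > I_C = 7.87 mA, confirming saturation.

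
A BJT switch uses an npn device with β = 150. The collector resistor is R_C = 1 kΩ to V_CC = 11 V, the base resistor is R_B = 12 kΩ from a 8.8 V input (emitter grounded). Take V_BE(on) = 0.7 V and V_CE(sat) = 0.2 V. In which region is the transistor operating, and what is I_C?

Assume active: I_B = (8.8 − 0.7)/12 = 0.675 mA, giving I_C = β·I_B = 101 mA.
But then V_CE = 11 − 101×1 = -90.3 V < V_CE(sat) = 0.2 V — impossible in the active region.
So the transistor is saturated. With V_CE = 0.2 V, I_C = (V_CC − 0.2)/R_C = 10.8/1 = 10.8 mA.
Check: β·I_B = 101 mA > I_C = 10.8 mA, confirming saturation.

saturation; I_C ≈ 11 mA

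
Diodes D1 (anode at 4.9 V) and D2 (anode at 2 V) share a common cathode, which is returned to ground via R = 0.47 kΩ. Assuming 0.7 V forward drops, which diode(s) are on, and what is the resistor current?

Only D1 conducts; I_R ≈ 8.9 mA

Assume both conduct. Then node N would need to be at both 4.9−0.7 = 4.2 V and 2−0.7 = 1.3 V, which is impossible.
Assume only D1 conducts: V_N = 4.9 − 0.7 = 4.2 V, so I_R = 4.2/0.47 = 8.94 mA.
Check D2: its anode-to-cathode voltage is 2 − 4.2 = -2.2 V < 0.7 V, so it is off. The assumption is consistent.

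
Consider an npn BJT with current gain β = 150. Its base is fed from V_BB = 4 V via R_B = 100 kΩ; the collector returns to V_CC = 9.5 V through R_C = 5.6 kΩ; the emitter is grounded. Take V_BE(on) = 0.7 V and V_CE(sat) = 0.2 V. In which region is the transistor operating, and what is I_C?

saturation; I_C ≈ 1.7 mA

Assume active: I_B = (4 − 0.7)/100 = 0.033 mA, giving I_C = β·I_B = 4.95 mA.
But then V_CE = 9.5 − 4.95×5.6 = -18.2 V < V_CE(sat) = 0.2 V — impossible in the active region.
So the transistor is saturated. With V_CE = 0.2 V, I_C = (V_CC − 0.2)/R_C = 9.3/5.6 = 1.66 mA.
Check: β·I_B = 4.95 mA > I_C = 1.66 mA, confirming saturation.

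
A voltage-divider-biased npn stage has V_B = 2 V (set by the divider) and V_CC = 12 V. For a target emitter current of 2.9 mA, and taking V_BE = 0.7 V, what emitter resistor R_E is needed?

V_E = V_B − V_BE = 2 − 0.7 = 1.3 V.
R_E = V_E / I_E = 1.3 / 2.9 = 0.448 kΩ.

R_E ≈ 0.45 kΩ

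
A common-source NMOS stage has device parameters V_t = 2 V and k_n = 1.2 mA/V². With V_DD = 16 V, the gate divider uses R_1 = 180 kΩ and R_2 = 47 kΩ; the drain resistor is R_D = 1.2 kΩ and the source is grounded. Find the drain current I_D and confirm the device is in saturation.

I_D ≈ 1 mA

V_G = V_DD·R_2/(R_1+R_2) = 16×47/227 = 3.31 V. With the source grounded, V_GS = V_G = 3.31 V.
Assume saturation: I_D = (k_n/2)(V_GS − V_t)² = (1.2/2)×(3.31 − 2)² = 0.6×1.31² = 1.03 mA.
V_DS = V_DD − I_D·R_D = 16 − 1.03×1.2 = 14.8 V.
Saturation requires V_DS ≥ V_GS − V_t = 1.31 V; 14.8 ≥ 1.31 ✓.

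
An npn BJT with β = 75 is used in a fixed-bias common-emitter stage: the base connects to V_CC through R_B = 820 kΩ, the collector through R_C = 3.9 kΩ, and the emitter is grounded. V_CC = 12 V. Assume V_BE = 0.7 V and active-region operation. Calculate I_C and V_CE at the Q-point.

I_C ≈ 1 mA, V_CE ≈ 8 V

Base loop: V_CC = I_B·R_B + V_BE, so I_B = (12 − 0.7)/820 kΩ = 0.0138 mA.
In the active region I_C = β·I_B = 75 × 0.0138 = 1.03 mA.
Collector loop: V_CE = V_CC − I_C·R_C = 12 − 1.03×3.9 = 7.97 V.
Since V_CE = 7.97 V > V_CE(sat) ≈ 0.2 V, the transistor is in the active region as assumed.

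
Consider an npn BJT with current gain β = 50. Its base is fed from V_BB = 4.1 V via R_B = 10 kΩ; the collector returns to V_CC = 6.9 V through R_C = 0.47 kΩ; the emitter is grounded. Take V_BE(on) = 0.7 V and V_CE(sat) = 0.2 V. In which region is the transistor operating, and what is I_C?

Assume active: I_B = (4.1 − 0.7)/10 = 0.34 mA, giving I_C = β·I_B = 17 mA.
But then V_CE = 6.9 − 17×0.47 = -1.09 V < V_CE(sat) = 0.2 V — impossible in the active region.
So the transistor is saturated. With V_CE = 0.2 V, I_C = (V_CC − 0.2)/R_C = 6.7/0.47 = 14.3 mA.
Check: β·I_B = 17 mA > I_C = 14.3 mA, confirming saturation.

saturation; I_C ≈ 14 mA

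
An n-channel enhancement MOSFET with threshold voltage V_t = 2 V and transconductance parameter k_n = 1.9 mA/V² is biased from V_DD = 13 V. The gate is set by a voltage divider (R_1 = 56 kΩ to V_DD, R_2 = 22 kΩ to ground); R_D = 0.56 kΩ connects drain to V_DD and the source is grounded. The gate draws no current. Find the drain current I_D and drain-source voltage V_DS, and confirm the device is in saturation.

I_D ≈ 2.6 mA, V_DS ≈ 12 V

V_G = V_DD·R_2/(R_1+R_2) = 13×22/78 = 3.67 V. With the source grounded, V_GS = V_G = 3.67 V.
Assume saturation: I_D = (k_n/2)(V_GS − V_t)² = (1.9/2)×(3.67 − 2)² = 0.95×1.67² = 2.64 mA.
V_DS = V_DD − I_D·R_D = 13 − 2.64×0.56 = 11.5 V.
Saturation requires V_DS ≥ V_GS − V_t = 1.67 V; 11.5 ≥ 1.67 ✓.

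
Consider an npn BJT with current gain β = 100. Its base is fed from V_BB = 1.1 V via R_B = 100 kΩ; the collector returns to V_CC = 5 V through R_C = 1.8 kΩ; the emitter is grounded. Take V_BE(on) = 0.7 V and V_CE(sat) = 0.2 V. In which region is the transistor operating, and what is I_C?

active; I_C ≈ 0.4 mA

Assume active. Base-emitter loop: I_B = (V_BB − V_BE)/R_B = (1.1 − 0.7)/100 = 0.004 mA.
I_C = β·I_B = 100×0.004 = 0.4 mA.
V_CE = V_CC − I_C·R_C = 5 − 0.4×1.8 = 4.28 V > V_CE(sat), so the active-region assumption holds.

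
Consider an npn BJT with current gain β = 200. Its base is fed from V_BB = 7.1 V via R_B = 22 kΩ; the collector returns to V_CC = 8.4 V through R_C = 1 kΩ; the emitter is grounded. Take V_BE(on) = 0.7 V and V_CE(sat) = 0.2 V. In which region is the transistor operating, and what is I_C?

saturation; I_C ≈ 8.2 mA

Assume active: I_B = (7.1 − 0.7)/22 = 0.291 mA, giving I_C = β·I_B = 58.2 mA.
But then V_CE = 8.4 − 58.2×1 = -49.8 V < V_CE(sat) = 0.2 V — impossible in the active region.
So the transistor is saturated. With V_CE = 0.2 V, I_C = (V_CC − 0.2)/R_C = 8.2/1 = 8.2 mA.
Check: β·I_B = 58.2 mA > I_C = 8.2 mA, confirming saturation.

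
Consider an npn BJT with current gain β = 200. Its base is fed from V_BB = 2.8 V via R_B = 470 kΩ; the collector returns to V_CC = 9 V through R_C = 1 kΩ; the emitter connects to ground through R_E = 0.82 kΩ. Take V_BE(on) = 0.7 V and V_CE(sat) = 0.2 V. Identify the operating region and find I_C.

active; I_C ≈ 0.66 mA

Assume active. Base-emitter loop: I_B = (V_BB − V_BE)/(R_B + (β+1)R_E) = (2.8 − 0.7)/(470 + 201×0.82) = 0.00331 mA.
I_C = β·I_B = 200×0.00331 = 0.662 mA.
V_CE = V_CC − I_C·R_C − I_E·R_E = 9 − 0.662×1 − 0.665×0.82 = 7.79 V > V_CE(sat), so the active-region assumption holds.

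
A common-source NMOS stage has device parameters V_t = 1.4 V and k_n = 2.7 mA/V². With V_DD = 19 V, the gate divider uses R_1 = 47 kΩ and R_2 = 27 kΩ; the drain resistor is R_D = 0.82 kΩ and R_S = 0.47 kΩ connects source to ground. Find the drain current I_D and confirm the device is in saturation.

I_D ≈ 6.9 mA

V_G = V_DD·R_2/(R_1+R_2) = 19×27/74 = 6.93 V.
Assume saturation: I_D = (k_n/2)(V_GS − V_t)² with V_GS = V_G − I_D·R_S = 6.93 − 0.47·I_D.
Substituting gives 0.298·I_D² − 8.02·I_D + 41.3 = 0, with roots I_D = 6.95 or 20 mA.
The root I_D = 20 mA gives V_GS = -2.44 V ≤ V_t, so take I_D = 6.95 mA.
Then V_GS = 3.67 V and V_DS = V_DD − I_D(R_D+R_S) = 19 − 6.95×1.29 = 10 V.
Saturation requires V_DS ≥ V_GS − V_t = 2.27 V; 10 ≥ 2.27 ✓.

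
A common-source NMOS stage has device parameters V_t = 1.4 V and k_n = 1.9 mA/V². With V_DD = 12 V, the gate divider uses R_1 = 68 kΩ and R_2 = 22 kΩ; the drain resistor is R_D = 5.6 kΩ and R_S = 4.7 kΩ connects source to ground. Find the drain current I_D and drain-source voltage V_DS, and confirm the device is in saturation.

I_D ≈ 0.22 mA, V_DS ≈ 9.7 V

V_G = V_DD·R_2/(R_1+R_2) = 12×22/90 = 2.93 V.
Assume saturation: I_D = (k_n/2)(V_GS − V_t)² with V_GS = V_G − I_D·R_S = 2.93 − 4.7·I_D.
Substituting gives 21·I_D² − 14.7·I_D + 2.23 = 0, with roots I_D = 0.223 or 0.477 mA.
The root I_D = 0.477 mA gives V_GS = 0.691 V ≤ V_t, so take I_D = 0.223 mA.
Then V_GS = 1.88 V and V_DS = V_DD − I_D(R_D+R_S) = 12 − 0.223×10.3 = 9.7 V.
Saturation requires V_DS ≥ V_GS − V_t = 0.485 V; 9.7 ≥ 0.485 ✓.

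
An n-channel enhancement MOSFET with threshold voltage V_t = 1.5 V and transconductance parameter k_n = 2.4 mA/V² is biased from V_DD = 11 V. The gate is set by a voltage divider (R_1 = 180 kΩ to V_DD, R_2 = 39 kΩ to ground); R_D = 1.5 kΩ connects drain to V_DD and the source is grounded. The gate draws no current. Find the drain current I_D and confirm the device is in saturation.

V_G = V_DD·R_2/(R_1+R_2) = 11×39/219 = 1.96 V. With the source grounded, V_GS = V_G = 1.96 V.
Assume saturation: I_D = (k_n/2)(V_GS − V_t)² = (2.4/2)×(1.96 − 1.5)² = 1.2×0.459² = 0.253 mA.
V_DS = V_DD − I_D·R_D = 11 − 0.253×1.5 = 10.6 V.
Saturation requires V_DS ≥ V_GS − V_t = 0.459 V; 10.6 ≥ 0.459 ✓.

I_D ≈ 0.25 mA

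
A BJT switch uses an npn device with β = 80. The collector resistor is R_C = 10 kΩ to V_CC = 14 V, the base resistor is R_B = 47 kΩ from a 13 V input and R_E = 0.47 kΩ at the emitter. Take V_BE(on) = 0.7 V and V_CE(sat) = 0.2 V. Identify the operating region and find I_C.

saturation; I_C ≈ 1.3 mA

Assume active: I_B = (13 − 0.7)/(47 + 81×0.47) = 0.145 mA, I_C = β·I_B = 11.6 mA.
Then V_CE = 14 − 11.6×10 − 11.7×0.47 = -107 V < 0.2 V — the active assumption fails.
Re-solve with V_CE = 0.2 V. KCL at the emitter: V_E/R_E = (V_BB−0.7−V_E)/R_B + (V_CC−0.2−V_E)/R_C, giving V_E = 0.73 V.
I_C = (V_CC − 0.2 − V_E)/R_C = (13.8 − 0.73)/10 = 1.31 mA.
Check: I_B = (12.3 − 0.73)/47 = 0.246 mA, and β·I_B = 19.7 mA > I_C, confirming saturation.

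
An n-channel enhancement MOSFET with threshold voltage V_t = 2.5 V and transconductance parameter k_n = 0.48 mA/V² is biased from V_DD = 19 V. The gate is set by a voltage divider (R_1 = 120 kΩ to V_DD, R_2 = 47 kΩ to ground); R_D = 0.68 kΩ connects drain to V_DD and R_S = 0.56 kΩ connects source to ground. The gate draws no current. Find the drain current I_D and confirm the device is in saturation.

V_G = V_DD·R_2/(R_1+R_2) = 19×47/167 = 5.35 V.
Assume saturation: I_D = (k_n/2)(V_GS − V_t)² with V_GS = V_G − I_D·R_S = 5.35 − 0.56·I_D.
Substituting gives 0.0753·I_D² − 1.77·I_D + 1.95 = 0, with roots I_D = 1.16 or 22.3 mA.
The root I_D = 22.3 mA gives V_GS = -7.14 V ≤ V_t, so take I_D = 1.16 mA.
Then V_GS = 4.7 V and V_DS = V_DD − I_D(R_D+R_S) = 19 − 1.16×1.24 = 17.6 V.
Saturation requires V_DS ≥ V_GS − V_t = 2.2 V; 17.6 ≥ 2.2 ✓.

I_D ≈ 1.2 mA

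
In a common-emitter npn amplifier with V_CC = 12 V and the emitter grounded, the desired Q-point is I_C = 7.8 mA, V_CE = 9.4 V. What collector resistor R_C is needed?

Collector loop: V_CC = I_C·R_C + V_CE.
R_C = (V_CC − V_CE)/I_C = (12 − 9.4)/7.8 = 0.333 kΩ.

R_C ≈ 0.33 kΩ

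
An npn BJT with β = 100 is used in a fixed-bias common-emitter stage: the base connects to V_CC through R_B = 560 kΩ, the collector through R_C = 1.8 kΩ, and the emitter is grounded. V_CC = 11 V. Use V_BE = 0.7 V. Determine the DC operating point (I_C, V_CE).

Base loop: V_CC = I_B·R_B + V_BE, so I_B = (11 − 0.7)/560 kΩ = 0.0184 mA.
In the active region I_C = β·I_B = 100 × 0.0184 = 1.84 mA.
Collector loop: V_CE = V_CC − I_C·R_C = 11 − 1.84×1.8 = 7.69 V.
Since V_CE = 7.69 V > V_CE(sat) ≈ 0.2 V, the transistor is in the active region as assumed.

I_C ≈ 1.8 mA, V_CE ≈ 7.7 V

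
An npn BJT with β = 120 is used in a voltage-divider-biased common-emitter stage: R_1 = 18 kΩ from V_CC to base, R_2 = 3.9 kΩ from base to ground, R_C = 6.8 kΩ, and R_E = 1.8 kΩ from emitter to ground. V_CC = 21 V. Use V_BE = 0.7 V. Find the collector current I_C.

I_C ≈ 1.7 mA

Thevenize the base divider: V_Th = V_CC·R_2/(R_1+R_2) = 21×3.9/21.9 = 3.74 V, R_Th = R_1‖R_2 = 3.21 kΩ.
Base-emitter loop: V_Th = I_B·R_Th + V_BE + (β+1)I_B·R_E, so I_B = (3.74 − 0.7) / (3.21 + 121×1.8) = 0.0138 mA.
I_C = β·I_B = 120×0.0138 = 1.65 mA, and I_E = (β+1)I_B = 1.66 mA.
V_CE = V_CC − I_C·R_C − I_E·R_E = 21 − 1.65×6.8 − 1.66×1.8 = 6.78 V.
V_CE = 6.78 V > 0.2 V confirms active-region operation.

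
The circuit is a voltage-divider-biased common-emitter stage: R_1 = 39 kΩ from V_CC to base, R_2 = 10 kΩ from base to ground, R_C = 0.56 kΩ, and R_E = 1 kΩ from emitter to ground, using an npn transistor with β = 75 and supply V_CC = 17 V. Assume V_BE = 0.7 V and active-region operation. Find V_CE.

V_CE ≈ 13 V

Thevenize the base divider: V_Th = V_CC·R_2/(R_1+R_2) = 17×10/49 = 3.47 V, R_Th = R_1‖R_2 = 7.96 kΩ.
Base-emitter loop: V_Th = I_B·R_Th + V_BE + (β+1)I_B·R_E, so I_B = (3.47 − 0.7) / (7.96 + 76×1) = 0.033 mA.
I_C = β·I_B = 75×0.033 = 2.47 mA, and I_E = (β+1)I_B = 2.51 mA.
V_CE = V_CC − I_C·R_C − I_E·R_E = 17 − 2.47×0.56 − 2.51×1 = 13.1 V.
V_CE = 13.1 V > 0.2 V confirms active-region operation.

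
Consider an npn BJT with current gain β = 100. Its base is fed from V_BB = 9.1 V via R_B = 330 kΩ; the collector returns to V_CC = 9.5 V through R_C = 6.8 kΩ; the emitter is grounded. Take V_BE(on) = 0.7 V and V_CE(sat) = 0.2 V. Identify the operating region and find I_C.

saturation; I_C ≈ 1.4 mA

Assume active: I_B = (9.1 − 0.7)/330 = 0.0255 mA, giving I_C = β·I_B = 2.55 mA.
But then V_CE = 9.5 − 2.55×6.8 = -7.81 V < V_CE(sat) = 0.2 V — impossible in the active region.
So the transistor is saturated. With V_CE = 0.2 V, I_C = (V_CC − 0.2)/R_C = 9.3/6.8 = 1.37 mA.
Check: β·I_B = 2.55 mA > I_C = 1.37 mA, confirming saturation.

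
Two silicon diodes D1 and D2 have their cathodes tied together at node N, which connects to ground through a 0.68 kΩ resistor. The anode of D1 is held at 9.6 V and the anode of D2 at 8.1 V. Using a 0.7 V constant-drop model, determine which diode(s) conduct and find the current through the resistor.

Only D1 conducts; I_R ≈ 13 mA

Assume both conduct. Then node N would need to be at both 9.6−0.7 = 8.9 V and 8.1−0.7 = 7.4 V, which is impossible.
Assume only D1 conducts: V_N = 9.6 − 0.7 = 8.9 V, so I_R = 8.9/0.68 = 13.1 mA.
Check D2: its anode-to-cathode voltage is 8.1 − 8.9 = -0.8 V < 0.7 V, so it is off. The assumption is consistent.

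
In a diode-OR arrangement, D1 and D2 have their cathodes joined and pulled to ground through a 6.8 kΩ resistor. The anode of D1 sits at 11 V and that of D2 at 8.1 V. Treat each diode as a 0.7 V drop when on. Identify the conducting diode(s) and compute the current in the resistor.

Only D1 conducts; I_R ≈ 1.5 mA

Assume both conduct. Then node N would need to be at both 11−0.7 = 10.3 V and 8.1−0.7 = 7.4 V, which is impossible.
Assume only D1 conducts: V_N = 11 − 0.7 = 10.3 V, so I_R = 10.3/6.8 = 1.51 mA.
Check D2: its anode-to-cathode voltage is 8.1 − 10.3 = -2.2 V < 0.7 V, so it is off. The assumption is consistent.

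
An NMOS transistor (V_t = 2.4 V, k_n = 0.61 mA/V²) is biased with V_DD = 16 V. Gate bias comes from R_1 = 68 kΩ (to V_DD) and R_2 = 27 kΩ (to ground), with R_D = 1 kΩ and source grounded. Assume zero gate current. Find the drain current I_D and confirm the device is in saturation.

V_G = V_DD·R_2/(R_1+R_2) = 16×27/95 = 4.55 V. With the source grounded, V_GS = V_G = 4.55 V.
Assume saturation: I_D = (k_n/2)(V_GS − V_t)² = (0.61/2)×(4.55 − 2.4)² = 0.305×2.15² = 1.41 mA.
V_DS = V_DD − I_D·R_D = 16 − 1.41×1 = 14.6 V.
Saturation requires V_DS ≥ V_GS − V_t = 2.15 V; 14.6 ≥ 2.15 ✓.

I_D ≈ 1.4 mA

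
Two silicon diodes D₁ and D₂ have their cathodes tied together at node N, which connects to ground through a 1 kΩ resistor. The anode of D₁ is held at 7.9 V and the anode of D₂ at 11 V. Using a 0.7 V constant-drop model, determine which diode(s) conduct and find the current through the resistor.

Assume both conduct. Then node N would need to be at both 7.9−0.7 = 7.2 V and 11−0.7 = 10.3 V, which is impossible.
Assume only D₂ conducts: V_N = 11 − 0.7 = 10.3 V, so I_R = 10.3/1 = 10.3 mA.
Check D₁: its anode-to-cathode voltage is 7.9 − 10.3 = -2.4 V < 0.7 V, so it is off. The assumption is consistent.

Only D₂ conducts; I_R ≈ 10 mA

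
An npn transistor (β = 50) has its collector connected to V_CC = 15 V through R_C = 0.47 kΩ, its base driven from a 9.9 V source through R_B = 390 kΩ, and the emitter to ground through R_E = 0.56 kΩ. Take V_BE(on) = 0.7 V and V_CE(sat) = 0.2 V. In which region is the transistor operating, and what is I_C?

active; I_C ≈ 1.1 mA

Assume active. Base-emitter loop: I_B = (V_BB − V_BE)/(R_B + (β+1)R_E) = (9.9 − 0.7)/(390 + 51×0.56) = 0.022 mA.
I_C = β·I_B = 50×0.022 = 1.1 mA.
V_CE = V_CC − I_C·R_C − I_E·R_E = 15 − 1.1×0.47 − 1.12×0.56 = 13.9 V > V_CE(sat), so the active-region assumption holds.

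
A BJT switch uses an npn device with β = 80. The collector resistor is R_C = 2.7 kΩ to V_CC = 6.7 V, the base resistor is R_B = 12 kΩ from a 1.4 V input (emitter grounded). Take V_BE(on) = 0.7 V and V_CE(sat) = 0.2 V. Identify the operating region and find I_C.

Assume active: I_B = (1.4 − 0.7)/12 = 0.0583 mA, giving I_C = β·I_B = 4.67 mA.
But then V_CE = 6.7 − 4.67×2.7 = -5.9 V < V_CE(sat) = 0.2 V — impossible in the active region.
So the transistor is saturated. With V_CE = 0.2 V, I_C = (V_CC − 0.2)/R_C = 6.5/2.7 = 2.41 mA.
Check: β·I_B = 4.67 mA > I_C = 2.41 mA, confirming saturation.

saturation; I_C ≈ 2.4 mA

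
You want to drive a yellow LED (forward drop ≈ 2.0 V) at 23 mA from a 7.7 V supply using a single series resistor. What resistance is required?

R ≈ 0.25 kΩ

The resistor drops V_S − V_D = 7.7 − 2.0 = 5.7 V at 23 mA.
R = 5.7 V / 23 mA = 0.248 kΩ.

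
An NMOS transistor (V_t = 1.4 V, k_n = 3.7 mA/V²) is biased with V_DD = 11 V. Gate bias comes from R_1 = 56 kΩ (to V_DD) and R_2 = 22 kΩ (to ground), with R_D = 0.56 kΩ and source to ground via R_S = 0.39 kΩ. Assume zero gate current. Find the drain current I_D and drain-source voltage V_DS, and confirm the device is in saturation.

I_D ≈ 1.8 mA, V_DS ≈ 9.3 V

V_G = V_DD·R_2/(R_1+R_2) = 11×22/78 = 3.1 V.
Assume saturation: I_D = (k_n/2)(V_GS − V_t)² with V_GS = V_G − I_D·R_S = 3.1 − 0.39·I_D.
Substituting gives 0.281·I_D² − 3.46·I_D + 5.36 = 0, with roots I_D = 1.82 or 10.5 mA.
The root I_D = 10.5 mA gives V_GS = -0.978 V ≤ V_t, so take I_D = 1.82 mA.
Then V_GS = 2.39 V and V_DS = V_DD − I_D(R_D+R_S) = 11 − 1.82×0.95 = 9.27 V.
Saturation requires V_DS ≥ V_GS − V_t = 0.992 V; 9.27 ≥ 0.992 ✓.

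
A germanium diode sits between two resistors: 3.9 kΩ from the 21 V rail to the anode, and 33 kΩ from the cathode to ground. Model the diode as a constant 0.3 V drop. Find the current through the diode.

I ≈ 0.56 mA

The two resistors are in series with the diode, so KVL gives 21 = I·3.9 + 0.3 + I·33.
I = (21 − 0.3) / (3.9 + 33) kΩ = 20.7 / 36.9 = 0.561 mA.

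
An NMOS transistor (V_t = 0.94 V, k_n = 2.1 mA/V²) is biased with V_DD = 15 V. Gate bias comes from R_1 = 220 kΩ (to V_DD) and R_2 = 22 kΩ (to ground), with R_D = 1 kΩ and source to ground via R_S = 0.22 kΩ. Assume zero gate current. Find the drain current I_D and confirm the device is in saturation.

V_G = V_DD·R_2/(R_1+R_2) = 15×22/242 = 1.36 V.
Assume saturation: I_D = (k_n/2)(V_GS − V_t)² with V_GS = V_G − I_D·R_S = 1.36 − 0.22·I_D.
Substituting gives 0.0508·I_D² − 1.2·I_D + 0.188 = 0, with roots I_D = 0.159 or 23.4 mA.
The root I_D = 23.4 mA gives V_GS = -3.78 V ≤ V_t, so take I_D = 0.159 mA.
Then V_GS = 1.33 V and V_DS = V_DD − I_D(R_D+R_S) = 15 − 0.159×1.22 = 14.8 V.
Saturation requires V_DS ≥ V_GS − V_t = 0.389 V; 14.8 ≥ 0.389 ✓.

I_D ≈ 0.16 mA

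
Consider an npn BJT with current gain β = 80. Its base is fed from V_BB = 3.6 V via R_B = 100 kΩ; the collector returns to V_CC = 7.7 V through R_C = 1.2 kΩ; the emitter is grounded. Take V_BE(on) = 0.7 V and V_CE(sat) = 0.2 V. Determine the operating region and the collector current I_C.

active; I_C ≈ 2.3 mA

Assume active. Base-emitter loop: I_B = (V_BB − V_BE)/R_B = (3.6 − 0.7)/100 = 0.029 mA.
I_C = β·I_B = 80×0.029 = 2.32 mA.
V_CE = V_CC − I_C·R_C = 7.7 − 2.32×1.2 = 4.92 V > V_CE(sat), so the active-region assumption holds.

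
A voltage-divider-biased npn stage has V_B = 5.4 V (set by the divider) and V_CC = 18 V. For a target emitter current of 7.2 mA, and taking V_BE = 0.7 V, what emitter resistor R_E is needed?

V_E = V_B − V_BE = 5.4 − 0.7 = 4.7 V.
R_E = V_E / I_E = 4.7 / 7.2 = 0.653 kΩ.

R_E ≈ 0.65 kΩ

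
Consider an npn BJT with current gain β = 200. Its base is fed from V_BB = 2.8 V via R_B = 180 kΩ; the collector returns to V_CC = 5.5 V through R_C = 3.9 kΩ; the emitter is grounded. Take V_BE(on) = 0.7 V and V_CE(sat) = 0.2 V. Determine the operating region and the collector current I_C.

saturation; I_C ≈ 1.4 mA

Assume active: I_B = (2.8 − 0.7)/180 = 0.0117 mA, giving I_C = β·I_B = 2.33 mA.
But then V_CE = 5.5 − 2.33×3.9 = -3.6 V < V_CE(sat) = 0.2 V — impossible in the active region.
So the transistor is saturated. With V_CE = 0.2 V, I_C = (V_CC − 0.2)/R_C = 5.3/3.9 = 1.36 mA.
Check: β·I_B = 2.33 mA > I_C = 1.36 mA, confirming saturation.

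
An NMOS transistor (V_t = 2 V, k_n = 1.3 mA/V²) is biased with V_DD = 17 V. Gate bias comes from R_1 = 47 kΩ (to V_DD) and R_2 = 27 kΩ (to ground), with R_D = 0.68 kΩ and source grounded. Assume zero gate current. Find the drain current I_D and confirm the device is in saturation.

I_D ≈ 11 mA

V_G = V_DD·R_2/(R_1+R_2) = 17×27/74 = 6.2 V. With the source grounded, V_GS = V_G = 6.2 V.
Assume saturation: I_D = (k_n/2)(V_GS − V_t)² = (1.3/2)×(6.2 − 2)² = 0.65×4.2² = 11.5 mA.
V_DS = V_DD − I_D·R_D = 17 − 11.5×0.68 = 9.19 V.
Saturation requires V_DS ≥ V_GS − V_t = 4.2 V; 9.19 ≥ 4.2 ✓.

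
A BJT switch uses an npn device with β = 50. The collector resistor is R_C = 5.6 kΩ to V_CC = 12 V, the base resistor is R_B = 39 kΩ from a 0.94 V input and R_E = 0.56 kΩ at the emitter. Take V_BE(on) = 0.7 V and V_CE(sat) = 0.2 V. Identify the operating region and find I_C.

Assume active. Base-emitter loop: I_B = (V_BB − V_BE)/(R_B + (β+1)R_E) = (0.94 − 0.7)/(39 + 51×0.56) = 0.00355 mA.
I_C = β·I_B = 50×0.00355 = 0.178 mA.
V_CE = V_CC − I_C·R_C − I_E·R_E = 12 − 0.178×5.6 − 0.181×0.56 = 10.9 V > V_CE(sat), so the active-region assumption holds.

active; I_C ≈ 0.18 mA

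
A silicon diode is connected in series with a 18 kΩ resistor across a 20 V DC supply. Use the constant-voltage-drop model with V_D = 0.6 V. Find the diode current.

I ≈ 1.1 mA

KVL around the loop: 20 = V_D + I·R = 0.6 + I × 18 kΩ.
So I = (20 − 0.6) / 18 kΩ = 19.4 / 18 = 1.08 mA.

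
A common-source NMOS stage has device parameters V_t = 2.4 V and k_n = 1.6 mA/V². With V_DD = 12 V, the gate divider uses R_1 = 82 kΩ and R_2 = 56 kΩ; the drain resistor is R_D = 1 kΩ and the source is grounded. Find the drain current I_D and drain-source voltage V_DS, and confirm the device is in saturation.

V_G = V_DD·R_2/(R_1+R_2) = 12×56/138 = 4.87 V. With the source grounded, V_GS = V_G = 4.87 V.
Assume saturation: I_D = (k_n/2)(V_GS − V_t)² = (1.6/2)×(4.87 − 2.4)² = 0.8×2.47² = 4.88 mA.
V_DS = V_DD − I_D·R_D = 12 − 4.88×1 = 7.12 V.
Saturation requires V_DS ≥ V_GS − V_t = 2.47 V; 7.12 ≥ 2.47 ✓.

I_D ≈ 4.9 mA, V_DS ≈ 7.1 V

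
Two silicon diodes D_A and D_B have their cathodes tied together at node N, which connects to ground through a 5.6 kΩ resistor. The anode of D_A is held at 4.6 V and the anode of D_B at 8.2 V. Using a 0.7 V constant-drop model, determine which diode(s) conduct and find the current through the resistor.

Only D_B conducts; I_R ≈ 1.3 mA

Assume both conduct. Then node N would need to be at both 4.6−0.7 = 3.9 V and 8.2−0.7 = 7.5 V, which is impossible.
Assume only D_B conducts: V_N = 8.2 − 0.7 = 7.5 V, so I_R = 7.5/5.6 = 1.34 mA.
Check D_A: its anode-to-cathode voltage is 4.6 − 7.5 = -2.9 V < 0.7 V, so it is off. The assumption is consistent.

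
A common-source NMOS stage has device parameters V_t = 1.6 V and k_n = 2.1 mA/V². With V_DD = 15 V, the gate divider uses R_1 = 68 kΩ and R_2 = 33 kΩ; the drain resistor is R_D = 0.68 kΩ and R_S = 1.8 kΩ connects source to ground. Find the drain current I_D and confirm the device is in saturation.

V_G = V_DD·R_2/(R_1+R_2) = 15×33/101 = 4.9 V.
Assume saturation: I_D = (k_n/2)(V_GS − V_t)² with V_GS = V_G − I_D·R_S = 4.9 − 1.8·I_D.
Substituting gives 3.4·I_D² − 13.5·I_D + 11.4 = 0, with roots I_D = 1.23 or 2.73 mA.
The root I_D = 2.73 mA gives V_GS = -0.0123 V ≤ V_t, so take I_D = 1.23 mA.
Then V_GS = 2.68 V and V_DS = V_DD − I_D(R_D+R_S) = 15 − 1.23×2.48 = 11.9 V.
Saturation requires V_DS ≥ V_GS − V_t = 1.08 V; 11.9 ≥ 1.08 ✓.

I_D ≈ 1.2 mA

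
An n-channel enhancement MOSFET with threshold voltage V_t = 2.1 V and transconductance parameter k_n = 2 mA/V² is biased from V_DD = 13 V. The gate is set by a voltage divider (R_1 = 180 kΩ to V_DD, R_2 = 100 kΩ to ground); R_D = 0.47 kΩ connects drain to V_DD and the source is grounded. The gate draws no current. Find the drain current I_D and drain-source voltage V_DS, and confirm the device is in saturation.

I_D ≈ 6.5 mA, V_DS ≈ 10 V

V_G = V_DD·R_2/(R_1+R_2) = 13×100/280 = 4.64 V. With the source grounded, V_GS = V_G = 4.64 V.
Assume saturation: I_D = (k_n/2)(V_GS − V_t)² = (2/2)×(4.64 − 2.1)² = 1×2.54² = 6.47 mA.
V_DS = V_DD − I_D·R_D = 13 − 6.47×0.47 = 9.96 V.
Saturation requires V_DS ≥ V_GS − V_t = 2.54 V; 9.96 ≥ 2.54 ✓.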